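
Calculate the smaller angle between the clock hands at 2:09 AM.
Hour hand position: 2 x 30 + 9 x 0.5 = 64.5 degrees
Minute hand position: 9 x 6 = 54 degrees
Difference: |64.5 - 54| = 10.5 degrees
The angle between the hands is 10.5 degrees

Final answer: 10.5 degrees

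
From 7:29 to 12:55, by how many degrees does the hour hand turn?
The hour hand moves 0.5 degrees per minute.
Time elapsed: 12:55 - 7:29 = 326 minutes
Angular displacement: 326 x 0.5 = 163 degrees

Final answer: 163 degrees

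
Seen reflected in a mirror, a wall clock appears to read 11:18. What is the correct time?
Reflection across the vertical (12-6) axis maps a hand at angle A degrees to (360 - A) degrees, which sends a reading of T minutes past 12:00 to (720 - T) minutes past 12:00.
Mirror reads 11:18 = 678 minutes past 12:00.
Actual time: (720 - 678) mod 720 = 42 minutes = 12:42.

Final answer: 12:42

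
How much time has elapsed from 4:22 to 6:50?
From 4:22 to 6:50:
(6 x 60 + 50) - (4 x 60 + 22) = 410 - 262 = 148 minutes
= 2 hours and 28 minutes

Final answer: 2 hours and 28 minutes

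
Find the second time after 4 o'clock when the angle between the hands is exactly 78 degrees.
At t minutes past 4:00, the hour hand is at 30 x 4 + 0.5t degrees and the minute hand is at 6t degrees.
The smaller angle between them is 78 degrees when |30H - 5.5t| = 78 or |30H - 5.5t| = 282.
With H = 4, solve 30 x 4 - 5.5t = +/- target for each target:
  t = (30 x 4 - 78) / 5.5 = 7.64
  t = (30 x 4 + 78) / 5.5 = 36
  t = (30 x 4 - 282) / 5.5 = -29.45 (outside (0, 60))
  t = (30 x 4 + 282) / 5.5 = 73.09 (outside (0, 60))
Valid solutions in (0, 60): {7.64, 36} minutes.
The second occurrence is t = 36 minutes.
The hands form a 78-degree angle at 36 minutes past 4:00.

Final answer: 36 minutes past 4:00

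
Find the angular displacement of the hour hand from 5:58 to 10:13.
The hour hand moves 0.5 degrees per minute.
Time elapsed: 10:13 - 5:58 = 255 minutes
Angular displacement: 255 x 0.5 = 127.5 degrees

Final answer: 127.5 degrees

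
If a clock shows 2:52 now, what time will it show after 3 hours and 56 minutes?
Starting time: 2:52
Adding 56 minutes to 52 minutes: 52 + 56 = 108 minutes = 1 hour and 48 minutes
Adding 3 hours: 2 + 3 + 1 (carry) = 6
Final time: 6:48

Final answer: 6:48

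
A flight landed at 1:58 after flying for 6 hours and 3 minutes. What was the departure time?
Starting time: 1:58 = 118 total minutes past 12:00
Subtracting: 6 hours and 3 minutes = 363 minutes
118 - 363 = -245 (negative, add 12 hours = 720) = 475 minutes
= 7 hours and 55 minutes past 12:00 = 7:55

Final answer: 7:55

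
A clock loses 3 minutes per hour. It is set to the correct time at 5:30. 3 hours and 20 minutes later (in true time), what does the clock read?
For every 60 true minutes, the faulty clock advances 60 - 3 = 57 minutes.
True elapsed: 3 hours and 20 minutes = 200 minutes.
Faulty clock advances: 200 x 57/60 = 190 minutes (drift: 10 minutes behind).
Shown time: 5:30 + 190 minutes = 8:40.

Final answer: 8:40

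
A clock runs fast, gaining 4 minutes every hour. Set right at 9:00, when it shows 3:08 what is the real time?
For every 60 true minutes, the faulty clock advances 64 minutes, so 1 faulty-clock minute corresponds to 60/64 true minutes.
From 9:00 to 3:08 on the faulty dial is 368 minutes.
True elapsed: 368 x 60/64 = 345 minutes = 5 hours and 45 minutes.
True time: 9:00 + 5 hours and 45 minutes = 2:45.

Final answer: 2:45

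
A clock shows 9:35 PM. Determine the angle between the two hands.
Hour hand position: 9 x 30 + 35 x 0.5 = 287.5 degrees
Minute hand position: 35 x 6 = 210 degrees
Difference: |287.5 - 210| = 77.5 degrees
The angle between the hands is 77.5 degrees

Final answer: 77.5 degrees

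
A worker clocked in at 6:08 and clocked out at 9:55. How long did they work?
From 6:08 to 9:55:
(9 x 60 + 55) - (6 x 60 + 8) = 595 - 368 = 227 minutes
= 3 hours and 47 minutes

Final answer: 3 hours and 47 minutes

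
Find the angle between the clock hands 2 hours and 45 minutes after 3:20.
First find the time 2 hours and 45 minutes after 3:20.
Total minutes: 3 x 60 + 20 + 2 x 60 + 45 = 365.
365 mod 720 = 365 minutes = 6:05.
Now compute the angle at 6:05:
Hour hand: 6 x 30 + 5 x 0.5 = 182.5 degrees
Minute hand: 5 x 6 = 30 degrees
Difference: |182.5 - 30| = 152.5 degrees
The angle is 152.5 degrees

Final answer: 152.5 degrees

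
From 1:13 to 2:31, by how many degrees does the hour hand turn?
The hour hand moves 0.5 degrees per minute.
Time elapsed: 2:31 - 1:13 = 78 minutes
Angular displacement: 78 x 0.5 = 39 degrees

Final answer: 39 degrees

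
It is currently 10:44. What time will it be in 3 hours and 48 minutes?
Starting time: 10:44
Adding 48 minutes to 44 minutes: 44 + 48 = 92 minutes = 1 hour and 32 minutes
Adding 3 hours: 10 + 3 + 1 (carry) = 14 - 12 = 2
Final time: 2:32

Final answer: 2:32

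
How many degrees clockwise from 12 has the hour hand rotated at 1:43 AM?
The hour hand moves 30 degrees per hour and 0.5 degrees per minute.
At 1:43: (1) x 30 + 43 x 0.5 = 30 + 21.5 = 51.5 degrees

Final answer: 51.5 degrees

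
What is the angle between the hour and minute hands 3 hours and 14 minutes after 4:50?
First find the time 3 hours and 14 minutes after 4:50.
Total minutes: 4 x 60 + 50 + 3 x 60 + 14 = 484.
484 mod 720 = 484 minutes = 8:04.
Now compute the angle at 8:04:
Hour hand: 8 x 30 + 4 x 0.5 = 242 degrees
Minute hand: 4 x 6 = 24 degrees
Difference: |242 - 24| = 218 degrees
Smaller angle: 360 - 218 = 142 degrees

Final answer: 142 degrees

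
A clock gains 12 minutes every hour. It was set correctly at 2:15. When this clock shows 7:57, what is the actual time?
For every 60 true minutes, the faulty clock advances 72 minutes, so 1 faulty-clock minute corresponds to 60/72 true minutes.
From 2:15 to 7:57 on the faulty dial is 342 minutes.
True elapsed: 342 x 60/72 = 285 minutes = 4 hours and 45 minutes.
True time: 2:15 + 4 hours and 45 minutes = 7:00.

Final answer: 7:00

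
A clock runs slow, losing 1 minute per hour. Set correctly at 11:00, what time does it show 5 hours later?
For every 60 true minutes, the faulty clock advances 60 - 1 = 59 minutes.
True elapsed: 5 hours = 300 minutes.
Faulty clock advances: 300 x 59/60 = 295 minutes (drift: 5 minutes behind).
Shown time: 11:00 + 295 minutes = 3:55.

Final answer: 3:55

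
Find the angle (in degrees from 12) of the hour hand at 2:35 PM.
The hour hand moves 30 degrees per hour and 0.5 degrees per minute.
At 2:35: (2) x 30 + 35 x 0.5 = 60 + 17.5 = 77.5 degrees

Final answer: 77.5 degrees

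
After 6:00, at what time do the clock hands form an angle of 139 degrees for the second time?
At t minutes past 6:00, the hour hand is at 30 x 6 + 0.5t degrees and the minute hand is at 6t degrees.
The smaller angle between them is 139 degrees when |30H - 5.5t| = 139 or |30H - 5.5t| = 221.
With H = 6, solve 30 x 6 - 5.5t = +/- target for each target:
  t = (30 x 6 - 139) / 5.5 = 7.45
  t = (30 x 6 + 139) / 5.5 = 58
  t = (30 x 6 - 221) / 5.5 = -7.45 (outside (0, 60))
  t = (30 x 6 + 221) / 5.5 = 72.91 (outside (0, 60))
Valid solutions in (0, 60): {7.45, 58} minutes.
The second occurrence is t = 58 minutes.
The hands form a 139-degree angle at 58 minutes past 6:00.

Final answer: 58 minutes past 6:00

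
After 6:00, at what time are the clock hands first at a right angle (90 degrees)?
At t minutes past 6:00, the hour hand is at 30 x 6 + 0.5t degrees and the minute hand is at 6t degrees.
The smaller angle between them is 90 degrees when |30H - 5.5t| = 90 or |30H - 5.5t| = 270.
With H = 6, solve 30 x 6 - 5.5t = +/- target for each target:
  t = (30 x 6 - 90) / 5.5 = 16.36
  t = (30 x 6 + 90) / 5.5 = 49.09
  t = (30 x 6 - 270) / 5.5 = -16.36 (outside (0, 60))
  t = (30 x 6 + 270) / 5.5 = 81.82 (outside (0, 60))
Valid solutions in (0, 60): {16.36, 49.09} minutes.
First occurrence: t = 16.36 minutes.
The hands are at right angles at 16.36 minutes past 6:00.

Final answer: 16.36 minutes past 6:00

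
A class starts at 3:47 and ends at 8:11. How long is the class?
From 3:47 to 8:11:
(8 x 60 + 11) - (3 x 60 + 47) = 491 - 227 = 264 minutes
= 4 hours and 24 minutes

Final answer: 4 hours and 24 minutes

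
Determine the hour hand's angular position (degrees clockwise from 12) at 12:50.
The hour hand moves 30 degrees per hour and 0.5 degrees per minute.
At 12:50: (0) x 30 + 50 x 0.5 = 0 + 25 = 25 degrees

Final answer: 25 degrees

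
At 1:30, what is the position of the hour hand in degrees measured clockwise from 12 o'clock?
The hour hand moves 30 degrees per hour and 0.5 degrees per minute.
At 1:30: (1) x 30 + 30 x 0.5 = 30 + 15 = 45 degrees

Final answer: 45 degrees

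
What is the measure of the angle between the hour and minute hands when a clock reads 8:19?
Hour hand position: 8 x 30 + 19 x 0.5 = 249.5 degrees
Minute hand position: 19 x 6 = 114 degrees
Difference: |249.5 - 114| = 135.5 degrees
The angle between the hands is 135.5 degrees

Final answer: 135.5 degrees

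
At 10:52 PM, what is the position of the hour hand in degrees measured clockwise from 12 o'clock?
The hour hand moves 30 degrees per hour and 0.5 degrees per minute.
At 10:52: (10) x 30 + 52 x 0.5 = 300 + 26 = 326 degrees

Final answer: 326 degrees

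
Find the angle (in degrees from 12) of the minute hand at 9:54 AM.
The minute hand moves 6 degrees per minute.
At 9:54: 54 x 6 = 324 degrees

Final answer: 324 degrees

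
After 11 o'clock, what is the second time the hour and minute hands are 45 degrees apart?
At t minutes past 11:00, the hour hand is at 30 x 11 + 0.5t degrees and the minute hand is at 6t degrees.
The smaller angle between them is 45 degrees when |30H - 5.5t| = 45 or |30H - 5.5t| = 315.
With H = 11, solve 30 x 11 - 5.5t = +/- target for each target:
  t = (30 x 11 - 45) / 5.5 = 51.82
  t = (30 x 11 + 45) / 5.5 = 68.18 (outside (0, 60))
  t = (30 x 11 - 315) / 5.5 = 2.73
  t = (30 x 11 + 315) / 5.5 = 117.27 (outside (0, 60))
Valid solutions in (0, 60): {2.73, 51.82} minutes.
The second occurrence is t = 51.82 minutes.
The hands form a 45-degree angle at 51.82 minutes past 11:00.

Final answer: 51.82 minutes past 11:00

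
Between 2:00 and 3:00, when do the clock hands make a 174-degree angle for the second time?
At t minutes past 2:00, the hour hand is at 30 x 2 + 0.5t degrees and the minute hand is at 6t degrees.
The smaller angle between them is 174 degrees when |30H - 5.5t| = 174 or |30H - 5.5t| = 186.
With H = 2, solve 30 x 2 - 5.5t = +/- target for each target:
  t = (30 x 2 - 174) / 5.5 = -20.73 (outside (0, 60))
  t = (30 x 2 + 174) / 5.5 = 42.55
  t = (30 x 2 - 186) / 5.5 = -22.91 (outside (0, 60))
  t = (30 x 2 + 186) / 5.5 = 44.73
Valid solutions in (0, 60): {42.55, 44.73} minutes.
The second occurrence is t = 44.73 minutes.
The hands form a 174-degree angle at 44.73 minutes past 2:00.

Final answer: 44.73 minutes past 2:00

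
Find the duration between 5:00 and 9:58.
From 5:00 to 9:58:
(9 x 60 + 58) - (5 x 60 + 0) = 598 - 300 = 298 minutes
= 4 hours and 58 minutes

Final answer: 4 hours and 58 minutes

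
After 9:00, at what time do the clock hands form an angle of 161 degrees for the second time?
At t minutes past 9:00, the hour hand is at 30 x 9 + 0.5t degrees and the minute hand is at 6t degrees.
The smaller angle between them is 161 degrees when |30H - 5.5t| = 161 or |30H - 5.5t| = 199.
With H = 9, solve 30 x 9 - 5.5t = +/- target for each target:
  t = (30 x 9 - 161) / 5.5 = 19.82
  t = (30 x 9 + 161) / 5.5 = 78.36 (outside (0, 60))
  t = (30 x 9 - 199) / 5.5 = 12.91
  t = (30 x 9 + 199) / 5.5 = 85.27 (outside (0, 60))
Valid solutions in (0, 60): {12.91, 19.82} minutes.
The second occurrence is t = 19.82 minutes.
The hands form a 161-degree angle at 19.82 minutes past 9:00.

Final answer: 19.82 minutes past 9:00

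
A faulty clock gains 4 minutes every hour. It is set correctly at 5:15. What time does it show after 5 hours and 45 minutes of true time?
For every 60 true minutes, the faulty clock advances 60 + 4 = 64 minutes.
True elapsed: 5 hours and 45 minutes = 345 minutes.
Faulty clock advances: 345 x 64/60 = 368 minutes (drift: 23 minutes ahead).
Shown time: 5:15 + 368 minutes = 11:23.

Final answer: 11:23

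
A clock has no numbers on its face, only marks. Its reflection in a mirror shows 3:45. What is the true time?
Reflection across the vertical (12-6) axis maps a hand at angle A degrees to (360 - A) degrees, which sends a reading of T minutes past 12:00 to (720 - T) minutes past 12:00.
Mirror reads 3:45 = 225 minutes past 12:00.
Actual time: (720 - 225) mod 720 = 495 minutes = 8:15.

Final answer: 8:15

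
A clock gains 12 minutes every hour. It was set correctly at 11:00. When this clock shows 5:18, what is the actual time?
For every 60 true minutes, the faulty clock advances 72 minutes, so 1 faulty-clock minute corresponds to 60/72 true minutes.
From 11:00 to 5:18 on the faulty dial is 378 minutes.
True elapsed: 378 x 60/72 = 315 minutes = 5 hours and 15 minutes.
True time: 11:00 + 5 hours and 15 minutes = 4:15.

Final answer: 4:15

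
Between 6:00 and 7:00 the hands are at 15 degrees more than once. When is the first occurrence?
At t minutes past 6:00, the hour hand is at 30 x 6 + 0.5t degrees and the minute hand is at 6t degrees.
The smaller angle between them is 15 degrees when |30H - 5.5t| = 15 or |30H - 5.5t| = 345.
With H = 6, solve 30 x 6 - 5.5t = +/- target for each target:
  t = (30 x 6 - 15) / 5.5 = 30
  t = (30 x 6 + 15) / 5.5 = 35.45
  t = (30 x 6 - 345) / 5.5 = -30 (outside (0, 60))
  t = (30 x 6 + 345) / 5.5 = 95.45 (outside (0, 60))
Valid solutions in (0, 60): {30, 35.45} minutes.
The first occurrence is t = 30 minutes.
The hands form a 15-degree angle at 30 minutes past 6:00.

Final answer: 30 minutes past 6:00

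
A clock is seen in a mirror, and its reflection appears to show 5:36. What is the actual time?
Reflection across the vertical (12-6) axis maps a hand at angle A degrees to (360 - A) degrees, which sends a reading of T minutes past 12:00 to (720 - T) minutes past 12:00.
Mirror reads 5:36 = 336 minutes past 12:00.
Actual time: (720 - 336) mod 720 = 384 minutes = 6:24.

Final answer: 6:24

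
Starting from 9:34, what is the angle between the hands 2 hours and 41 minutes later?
First find the time 2 hours and 41 minutes after 9:34.
Total minutes: 9 x 60 + 34 + 2 x 60 + 41 = 735.
735 mod 720 = 15 minutes = 12:15.
Now compute the angle at 12:15:
Hour hand: 0 x 30 + 15 x 0.5 = 7.5 degrees
Minute hand: 15 x 6 = 90 degrees
Difference: |7.5 - 90| = 82.5 degrees
The angle is 82.5 degrees

Final answer: 82.5 degrees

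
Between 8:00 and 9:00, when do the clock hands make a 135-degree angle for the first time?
At t minutes past 8:00, the hour hand is at 30 x 8 + 0.5t degrees and the minute hand is at 6t degrees.
The smaller angle between them is 135 degrees when |30H - 5.5t| = 135 or |30H - 5.5t| = 225.
With H = 8, solve 30 x 8 - 5.5t = +/- target for each target:
  t = (30 x 8 - 135) / 5.5 = 19.09
  t = (30 x 8 + 135) / 5.5 = 68.18 (outside (0, 60))
  t = (30 x 8 - 225) / 5.5 = 2.73
  t = (30 x 8 + 225) / 5.5 = 84.55 (outside (0, 60))
Valid solutions in (0, 60): {2.73, 19.09} minutes.
The first occurrence is t = 2.73 minutes.
The hands form a 135-degree angle at 2.73 minutes past 8:00.

Final answer: 2.73 minutes past 8:00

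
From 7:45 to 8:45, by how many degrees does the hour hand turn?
The hour hand moves 0.5 degrees per minute.
Time elapsed: 8:45 - 7:45 = 60 minutes
Angular displacement: 60 x 0.5 = 30 degrees

Final answer: 30 degrees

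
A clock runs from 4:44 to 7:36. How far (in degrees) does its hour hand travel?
The hour hand moves 0.5 degrees per minute.
Time elapsed: 7:36 - 4:44 = 172 minutes
Angular displacement: 172 x 0.5 = 86 degrees

Final answer: 86 degrees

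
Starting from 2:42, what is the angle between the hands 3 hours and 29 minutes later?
First find the time 3 hours and 29 minutes after 2:42.
Total minutes: 2 x 60 + 42 + 3 x 60 + 29 = 371.
371 mod 720 = 371 minutes = 6:11.
Now compute the angle at 6:11:
Hour hand: 6 x 30 + 11 x 0.5 = 185.5 degrees
Minute hand: 11 x 6 = 66 degrees
Difference: |185.5 - 66| = 119.5 degrees
The angle is 119.5 degrees

Final answer: 119.5 degrees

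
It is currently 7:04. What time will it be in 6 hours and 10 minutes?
Starting time: 7:04
Adding 10 minutes to 4 minutes: 4 + 10 = 14 minutes
Adding 6 hours: 7 + 6 = 13 - 12 = 1
Final time: 1:14

Final answer: 1:14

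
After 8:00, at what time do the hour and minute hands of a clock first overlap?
The minute hand gains 5.5 degrees per minute on the hour hand.
At 8:00, the hour hand is at 240 degrees and the minute hand is at 0 degrees.
The gap is 240 degrees. Time to close: 240/5.5 = 60 x 8/11 = 43.64 minutes.
The hands overlap at 43.64 minutes past 8:00.

Final answer: 43.64 minutes past 8:00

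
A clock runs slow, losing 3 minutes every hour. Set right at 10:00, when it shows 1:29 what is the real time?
For every 60 true minutes, the faulty clock advances 57 minutes, so 1 faulty-clock minute corresponds to 60/57 true minutes.
From 10:00 to 1:29 on the faulty dial is 209 minutes.
True elapsed: 209 x 60/57 = 220 minutes = 3 hours and 40 minutes.
True time: 10:00 + 3 hours and 40 minutes = 1:40.

Final answer: 1:40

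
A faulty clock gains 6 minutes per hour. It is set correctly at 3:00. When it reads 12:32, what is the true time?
For every 60 true minutes, the faulty clock advances 66 minutes, so 1 faulty-clock minute corresponds to 60/66 true minutes.
From 3:00 to 12:32 on the faulty dial is 572 minutes.
True elapsed: 572 x 60/66 = 520 minutes = 8 hours and 40 minutes.
True time: 3:00 + 8 hours and 40 minutes = 11:40.

Final answer: 11:40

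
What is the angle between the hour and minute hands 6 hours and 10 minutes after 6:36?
First find the time 6 hours and 10 minutes after 6:36.
Total minutes: 6 x 60 + 36 + 6 x 60 + 10 = 766.
766 mod 720 = 46 minutes = 12:46.
Now compute the angle at 12:46:
Hour hand: 0 x 30 + 46 x 0.5 = 23 degrees
Minute hand: 46 x 6 = 276 degrees
Difference: |23 - 276| = 253 degrees
Smaller angle: 360 - 253 = 107 degrees

Final answer: 107 degrees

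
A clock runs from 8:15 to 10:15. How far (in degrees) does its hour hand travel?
The hour hand moves 0.5 degrees per minute.
Time elapsed: 10:15 - 8:15 = 120 minutes
Angular displacement: 120 x 0.5 = 60 degrees

Final answer: 60 degrees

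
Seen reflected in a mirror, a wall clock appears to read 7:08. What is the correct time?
Reflection across the vertical (12-6) axis maps a hand at angle A degrees to (360 - A) degrees, which sends a reading of T minutes past 12:00 to (720 - T) minutes past 12:00.
Mirror reads 7:08 = 428 minutes past 12:00.
Actual time: (720 - 428) mod 720 = 292 minutes = 4:52.

Final answer: 4:52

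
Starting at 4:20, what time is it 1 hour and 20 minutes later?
Starting time: 4:20
Adding 20 minutes to 20 minutes: 20 + 20 = 40 minutes
Adding 1 hour: 4 + 1 = 5
Final time: 5:40

Final answer: 5:40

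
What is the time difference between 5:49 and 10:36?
From 5:49 to 10:36:
(10 x 60 + 36) - (5 x 60 + 49) = 636 - 349 = 287 minutes
= 4 hours and 47 minutes

Final answer: 4 hours and 47 minutes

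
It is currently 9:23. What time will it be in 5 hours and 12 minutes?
Starting time: 9:23
Adding 12 minutes to 23 minutes: 23 + 12 = 35 minutes
Adding 5 hours: 9 + 5 = 14 - 12 = 2
Final time: 2:35

Final answer: 2:35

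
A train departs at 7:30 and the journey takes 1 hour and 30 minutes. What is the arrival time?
Starting time: 7:30
Adding 30 minutes to 30 minutes: 30 + 30 = 60 minutes = 1 hour
Adding 1 hour: 7 + 1 + 1 (carry) = 9
Final time: 9:00

Final answer: 9:00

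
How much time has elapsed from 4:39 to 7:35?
From 4:39 to 7:35:
(7 x 60 + 35) - (4 x 60 + 39) = 455 - 279 = 176 minutes
= 2 hours and 56 minutes

Final answer: 2 hours and 56 minutes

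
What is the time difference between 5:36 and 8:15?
From 5:36 to 8:15:
(8 x 60 + 15) - (5 x 60 + 36) = 495 - 336 = 159 minutes
= 2 hours and 39 minutes

Final answer: 2 hours and 39 minutes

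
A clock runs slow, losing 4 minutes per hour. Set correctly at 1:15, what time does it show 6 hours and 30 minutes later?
For every 60 true minutes, the faulty clock advances 60 - 4 = 56 minutes.
True elapsed: 6 hours and 30 minutes = 390 minutes.
Faulty clock advances: 390 x 56/60 = 364 minutes (drift: 26 minutes behind).
Shown time: 1:15 + 364 minutes = 7:19.

Final answer: 7:19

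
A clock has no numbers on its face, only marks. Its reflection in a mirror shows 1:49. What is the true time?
Reflection across the vertical (12-6) axis maps a hand at angle A degrees to (360 - A) degrees, which sends a reading of T minutes past 12:00 to (720 - T) minutes past 12:00.
Mirror reads 1:49 = 109 minutes past 12:00.
Actual time: (720 - 109) mod 720 = 611 minutes = 10:11.

Final answer: 10:11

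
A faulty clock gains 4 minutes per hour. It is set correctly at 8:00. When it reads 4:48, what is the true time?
For every 60 true minutes, the faulty clock advances 64 minutes, so 1 faulty-clock minute corresponds to 60/64 true minutes.
From 8:00 to 4:48 on the faulty dial is 528 minutes.
True elapsed: 528 x 60/64 = 495 minutes = 8 hours and 15 minutes.
True time: 8:00 + 8 hours and 15 minutes = 4:15.

Final answer: 4:15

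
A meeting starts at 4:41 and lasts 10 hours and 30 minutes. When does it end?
Starting time: 4:41
Adding 30 minutes to 41 minutes: 41 + 30 = 71 minutes = 1 hour and 11 minutes
Adding 10 hours: 4 + 10 + 1 (carry) = 15 - 12 = 3
Final time: 3:11

Final answer: 3:11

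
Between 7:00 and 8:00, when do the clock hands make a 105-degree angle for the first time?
At t minutes past 7:00, the hour hand is at 30 x 7 + 0.5t degrees and the minute hand is at 6t degrees.
The smaller angle between them is 105 degrees when |30H - 5.5t| = 105 or |30H - 5.5t| = 255.
With H = 7, solve 30 x 7 - 5.5t = +/- target for each target:
  t = (30 x 7 - 105) / 5.5 = 19.09
  t = (30 x 7 + 105) / 5.5 = 57.27
  t = (30 x 7 - 255) / 5.5 = -8.18 (outside (0, 60))
  t = (30 x 7 + 255) / 5.5 = 84.55 (outside (0, 60))
Valid solutions in (0, 60): {19.09, 57.27} minutes.
The first occurrence is t = 19.09 minutes.
The hands form a 105-degree angle at 19.09 minutes past 7:00.

Final answer: 19.09 minutes past 7:00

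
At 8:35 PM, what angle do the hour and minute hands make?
Hour hand position: 8 x 30 + 35 x 0.5 = 257.5 degrees
Minute hand position: 35 x 6 = 210 degrees
Difference: |257.5 - 210| = 47.5 degrees
The angle between the hands is 47.5 degrees

Final answer: 47.5 degrees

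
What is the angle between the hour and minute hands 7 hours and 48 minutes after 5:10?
First find the time 7 hours and 48 minutes after 5:10.
Total minutes: 5 x 60 + 10 + 7 x 60 + 48 = 778.
778 mod 720 = 58 minutes = 12:58.
Now compute the angle at 12:58:
Hour hand: 0 x 30 + 58 x 0.5 = 29 degrees
Minute hand: 58 x 6 = 348 degrees
Difference: |29 - 348| = 319 degrees
Smaller angle: 360 - 319 = 41 degrees

Final answer: 41 degrees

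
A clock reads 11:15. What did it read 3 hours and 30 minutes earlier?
Starting time: 11:15 = 675 total minutes past 12:00
Subtracting: 3 hours and 30 minutes = 210 minutes
675 - 210 = 465 minutes
= 7 hours and 45 minutes past 12:00 = 7:45

Final answer: 7:45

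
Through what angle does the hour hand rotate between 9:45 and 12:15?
The hour hand moves 0.5 degrees per minute.
Time elapsed: 12:15 - 9:45 = 150 minutes
Angular displacement: 150 x 0.5 = 75 degrees

Final answer: 75 degrees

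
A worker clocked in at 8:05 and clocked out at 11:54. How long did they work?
From 8:05 to 11:54:
(11 x 60 + 54) - (8 x 60 + 5) = 714 - 485 = 229 minutes
= 3 hours and 49 minutes

Final answer: 3 hours and 49 minutes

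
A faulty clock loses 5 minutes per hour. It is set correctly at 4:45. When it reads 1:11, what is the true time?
For every 60 true minutes, the faulty clock advances 55 minutes, so 1 faulty-clock minute corresponds to 60/55 true minutes.
From 4:45 to 1:11 on the faulty dial is 506 minutes.
True elapsed: 506 x 60/55 = 552 minutes = 9 hours and 12 minutes.
True time: 4:45 + 9 hours and 12 minutes = 1:57.

Final answer: 1:57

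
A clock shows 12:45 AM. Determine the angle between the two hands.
Hour hand position: 0 x 30 + 45 x 0.5 = 22.5 degrees
Minute hand position: 45 x 6 = 270 degrees
Difference: |22.5 - 270| = 247.5 degrees
Since 247.5 > 180, the smaller angle is 360 - 247.5 = 112.5 degrees

Final answer: 112.5 degrees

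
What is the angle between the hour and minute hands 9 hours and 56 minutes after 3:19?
First find the time 9 hours and 56 minutes after 3:19.
Total minutes: 3 x 60 + 19 + 9 x 60 + 56 = 795.
795 mod 720 = 75 minutes = 1:15.
Now compute the angle at 1:15:
Hour hand: 1 x 30 + 15 x 0.5 = 37.5 degrees
Minute hand: 15 x 6 = 90 degrees
Difference: |37.5 - 90| = 52.5 degrees
The angle is 52.5 degrees

Final answer: 52.5 degrees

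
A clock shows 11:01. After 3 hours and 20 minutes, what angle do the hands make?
First find the time 3 hours and 20 minutes after 11:01.
Total minutes: 11 x 60 + 1 + 3 x 60 + 20 = 861.
861 mod 720 = 141 minutes = 2:21.
Now compute the angle at 2:21:
Hour hand: 2 x 30 + 21 x 0.5 = 70.5 degrees
Minute hand: 21 x 6 = 126 degrees
Difference: |70.5 - 126| = 55.5 degrees
The angle is 55.5 degrees

Final answer: 55.5 degrees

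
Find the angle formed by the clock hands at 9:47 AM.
Hour hand position: 9 x 30 + 47 x 0.5 = 293.5 degrees
Minute hand position: 47 x 6 = 282 degrees
Difference: |293.5 - 282| = 11.5 degrees
The angle between the hands is 11.5 degrees

Final answer: 11.5 degrees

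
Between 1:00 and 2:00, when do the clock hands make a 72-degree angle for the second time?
At t minutes past 1:00, the hour hand is at 30 x 1 + 0.5t degrees and the minute hand is at 6t degrees.
The smaller angle between them is 72 degrees when |30H - 5.5t| = 72 or |30H - 5.5t| = 288.
With H = 1, solve 30 x 1 - 5.5t = +/- target for each target:
  t = (30 x 1 - 72) / 5.5 = -7.64 (outside (0, 60))
  t = (30 x 1 + 72) / 5.5 = 18.55
  t = (30 x 1 - 288) / 5.5 = -46.91 (outside (0, 60))
  t = (30 x 1 + 288) / 5.5 = 57.82
Valid solutions in (0, 60): {18.55, 57.82} minutes.
The second occurrence is t = 57.82 minutes.
The hands form a 72-degree angle at 57.82 minutes past 1:00.

Final answer: 57.82 minutes past 1:00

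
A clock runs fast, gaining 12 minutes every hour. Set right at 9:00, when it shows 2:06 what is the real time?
For every 60 true minutes, the faulty clock advances 72 minutes, so 1 faulty-clock minute corresponds to 60/72 true minutes.
From 9:00 to 2:06 on the faulty dial is 306 minutes.
True elapsed: 306 x 60/72 = 255 minutes = 4 hours and 15 minutes.
True time: 9:00 + 4 hours and 15 minutes = 1:15.

Final answer: 1:15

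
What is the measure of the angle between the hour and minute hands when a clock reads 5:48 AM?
Hour hand position: 5 x 30 + 48 x 0.5 = 174 degrees
Minute hand position: 48 x 6 = 288 degrees
Difference: |174 - 288| = 114 degrees
The angle between the hands is 114 degrees

Final answer: 114 degrees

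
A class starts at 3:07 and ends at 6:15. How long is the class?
From 3:07 to 6:15:
(6 x 60 + 15) - (3 x 60 + 7) = 375 - 187 = 188 minutes
= 3 hours and 8 minutes

Final answer: 3 hours and 8 minutes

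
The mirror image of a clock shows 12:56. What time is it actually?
Reflection across the vertical (12-6) axis maps a hand at angle A degrees to (360 - A) degrees, which sends a reading of T minutes past 12:00 to (720 - T) minutes past 12:00.
Mirror reads 12:56 = 56 minutes past 12:00.
Actual time: (720 - 56) mod 720 = 664 minutes = 11:04.

Final answer: 11:04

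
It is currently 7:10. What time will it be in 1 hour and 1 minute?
Starting time: 7:10
Adding 1 minute to 10 minutes: 10 + 1 = 11 minutes
Adding 1 hour: 7 + 1 = 8
Final time: 8:11

Final answer: 8:11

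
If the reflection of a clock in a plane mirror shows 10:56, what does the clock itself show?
Reflection across the vertical (12-6) axis maps a hand at angle A degrees to (360 - A) degrees, which sends a reading of T minutes past 12:00 to (720 - T) minutes past 12:00.
Mirror reads 10:56 = 656 minutes past 12:00.
Actual time: (720 - 656) mod 720 = 64 minutes = 1:04.

Final answer: 1:04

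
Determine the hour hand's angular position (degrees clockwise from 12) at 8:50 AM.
The hour hand moves 30 degrees per hour and 0.5 degrees per minute.
At 8:50: (8) x 30 + 50 x 0.5 = 240 + 25 = 265 degrees

Final answer: 265 degrees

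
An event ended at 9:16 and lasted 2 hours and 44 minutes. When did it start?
Starting time: 9:16 = 556 total minutes past 12:00
Subtracting: 2 hours and 44 minutes = 164 minutes
556 - 164 = 392 minutes
= 6 hours and 32 minutes past 12:00 = 6:32

Final answer: 6:32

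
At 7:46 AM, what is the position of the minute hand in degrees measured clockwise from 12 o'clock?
The minute hand moves 6 degrees per minute.
At 7:46: 46 x 6 = 276 degrees

Final answer: 276 degrees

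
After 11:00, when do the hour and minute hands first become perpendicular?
At t minutes past 11:00, the hour hand is at 30 x 11 + 0.5t degrees and the minute hand is at 6t degrees.
The smaller angle between them is 90 degrees when |30H - 5.5t| = 90 or |30H - 5.5t| = 270.
With H = 11, solve 30 x 11 - 5.5t = +/- target for each target:
  t = (30 x 11 - 90) / 5.5 = 43.64
  t = (30 x 11 + 90) / 5.5 = 76.36 (outside (0, 60))
  t = (30 x 11 - 270) / 5.5 = 10.91
  t = (30 x 11 + 270) / 5.5 = 109.09 (outside (0, 60))
Valid solutions in (0, 60): {10.91, 43.64} minutes.
First occurrence: t = 10.91 minutes.
The hands are at right angles at 10.91 minutes past 11:00.

Final answer: 10.91 minutes past 11:00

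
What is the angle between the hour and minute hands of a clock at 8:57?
Hour hand position: 8 x 30 + 57 x 0.5 = 268.5 degrees
Minute hand position: 57 x 6 = 342 degrees
Difference: |268.5 - 342| = 73.5 degrees
The angle between the hands is 73.5 degrees

Final answer: 73.5 degrees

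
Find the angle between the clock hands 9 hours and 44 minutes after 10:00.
First find the time 9 hours and 44 minutes after 10:00.
Total minutes: 10 x 60 + 0 + 9 x 60 + 44 = 1184.
1184 mod 720 = 464 minutes = 7:44.
Now compute the angle at 7:44:
Hour hand: 7 x 30 + 44 x 0.5 = 232 degrees
Minute hand: 44 x 6 = 264 degrees
Difference: |232 - 264| = 32 degrees
The angle is 32 degrees

Final answer: 32 degrees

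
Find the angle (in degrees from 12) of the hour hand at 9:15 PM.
The hour hand moves 30 degrees per hour and 0.5 degrees per minute.
At 9:15: (9) x 30 + 15 x 0.5 = 270 + 7.5 = 277.5 degrees

Final answer: 277.5 degrees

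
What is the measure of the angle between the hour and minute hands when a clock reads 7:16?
Hour hand position: 7 x 30 + 16 x 0.5 = 218 degrees
Minute hand position: 16 x 6 = 96 degrees
Difference: |218 - 96| = 122 degrees
The angle between the hands is 122 degrees

Final answer: 122 degrees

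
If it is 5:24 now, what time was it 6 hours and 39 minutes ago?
Starting time: 5:24 = 324 total minutes past 12:00
Subtracting: 6 hours and 39 minutes = 399 minutes
324 - 399 = -75 (negative, add 12 hours = 720) = 645 minutes
= 10 hours and 45 minutes past 12:00 = 10:45

Final answer: 10:45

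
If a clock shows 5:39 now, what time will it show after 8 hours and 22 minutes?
Starting time: 5:39
Adding 22 minutes to 39 minutes: 39 + 22 = 61 minutes = 1 hour and 1 minute
Adding 8 hours: 5 + 8 + 1 (carry) = 14 - 12 = 2
Final time: 2:01

Final answer: 2:01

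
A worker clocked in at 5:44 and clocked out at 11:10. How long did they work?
From 5:44 to 11:10:
(11 x 60 + 10) - (5 x 60 + 44) = 670 - 344 = 326 minutes
= 5 hours and 26 minutes

Final answer: 5 hours and 26 minutes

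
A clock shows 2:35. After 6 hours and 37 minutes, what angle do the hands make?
First find the time 6 hours and 37 minutes after 2:35.
Total minutes: 2 x 60 + 35 + 6 x 60 + 37 = 552.
552 mod 720 = 552 minutes = 9:12.
Now compute the angle at 9:12:
Hour hand: 9 x 30 + 12 x 0.5 = 276 degrees
Minute hand: 12 x 6 = 72 degrees
Difference: |276 - 72| = 204 degrees
Smaller angle: 360 - 204 = 156 degrees

Final answer: 156 degrees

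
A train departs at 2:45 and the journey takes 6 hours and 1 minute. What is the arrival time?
Starting time: 2:45
Adding 1 minute to 45 minutes: 45 + 1 = 46 minutes
Adding 6 hours: 2 + 6 = 8
Final time: 8:46

Final answer: 8:46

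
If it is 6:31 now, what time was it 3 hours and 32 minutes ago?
Starting time: 6:31 = 391 total minutes past 12:00
Subtracting: 3 hours and 32 minutes = 212 minutes
391 - 212 = 179 minutes
= 2 hours and 59 minutes past 12:00 = 2:59

Final answer: 2:59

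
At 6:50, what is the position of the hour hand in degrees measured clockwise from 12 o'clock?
The hour hand moves 30 degrees per hour and 0.5 degrees per minute.
At 6:50: (6) x 30 + 50 x 0.5 = 180 + 25 = 205 degrees

Final answer: 205 degrees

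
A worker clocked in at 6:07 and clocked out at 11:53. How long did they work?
From 6:07 to 11:53:
(11 x 60 + 53) - (6 x 60 + 7) = 713 - 367 = 346 minutes
= 5 hours and 46 minutes

Final answer: 5 hours and 46 minutes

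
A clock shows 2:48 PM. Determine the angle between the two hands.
Hour hand position: 2 x 30 + 48 x 0.5 = 84 degrees
Minute hand position: 48 x 6 = 288 degrees
Difference: |84 - 288| = 204 degrees
Since 204 > 180, the smaller angle is 360 - 204 = 156 degrees

Final answer: 156 degrees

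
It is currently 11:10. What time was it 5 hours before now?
Starting time: 11:10 = 670 total minutes past 12:00
Subtracting: 5 hours = 300 minutes
670 - 300 = 370 minutes
= 6 hours and 10 minutes past 12:00 = 6:10

Final answer: 6:10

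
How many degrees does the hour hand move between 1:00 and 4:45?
The hour hand moves 0.5 degrees per minute.
Time elapsed: 4:45 - 1:00 = 225 minutes
Angular displacement: 225 x 0.5 = 112.5 degrees

Final answer: 112.5 degrees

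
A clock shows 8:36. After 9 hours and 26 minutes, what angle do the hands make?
First find the time 9 hours and 26 minutes after 8:36.
Total minutes: 8 x 60 + 36 + 9 x 60 + 26 = 1082.
1082 mod 720 = 362 minutes = 6:02.
Now compute the angle at 6:02:
Hour hand: 6 x 30 + 2 x 0.5 = 181 degrees
Minute hand: 2 x 6 = 12 degrees
Difference: |181 - 12| = 169 degrees
The angle is 169 degrees

Final answer: 169 degrees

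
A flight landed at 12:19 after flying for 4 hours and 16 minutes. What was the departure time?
Starting time: 12:19 = 19 total minutes past 12:00
Subtracting: 4 hours and 16 minutes = 256 minutes
19 - 256 = -237 (negative, add 12 hours = 720) = 483 minutes
= 8 hours and 3 minutes past 12:00 = 8:03

Final answer: 8:03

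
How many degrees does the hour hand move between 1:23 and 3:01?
The hour hand moves 0.5 degrees per minute.
Time elapsed: 3:01 - 1:23 = 98 minutes
Angular displacement: 98 x 0.5 = 49 degrees

Final answer: 49 degrees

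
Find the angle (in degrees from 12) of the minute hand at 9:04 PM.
The minute hand moves 6 degrees per minute.
At 9:04: 4 x 6 = 24 degrees

Final answer: 24 degrees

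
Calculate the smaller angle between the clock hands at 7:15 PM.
Hour hand position: 7 x 30 + 15 x 0.5 = 217.5 degrees
Minute hand position: 15 x 6 = 90 degrees
Difference: |217.5 - 90| = 127.5 degrees
The angle between the hands is 127.5 degrees

Final answer: 127.5 degrees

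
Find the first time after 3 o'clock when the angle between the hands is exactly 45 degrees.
At t minutes past 3:00, the hour hand is at 30 x 3 + 0.5t degrees and the minute hand is at 6t degrees.
The smaller angle between them is 45 degrees when |30H - 5.5t| = 45 or |30H - 5.5t| = 315.
With H = 3, solve 30 x 3 - 5.5t = +/- target for each target:
  t = (30 x 3 - 45) / 5.5 = 8.18
  t = (30 x 3 + 45) / 5.5 = 24.55
  t = (30 x 3 - 315) / 5.5 = -40.91 (outside (0, 60))
  t = (30 x 3 + 315) / 5.5 = 73.64 (outside (0, 60))
Valid solutions in (0, 60): {8.18, 24.55} minutes.
The first occurrence is t = 8.18 minutes.
The hands form a 45-degree angle at 8.18 minutes past 3:00.

Final answer: 8.18 minutes past 3:00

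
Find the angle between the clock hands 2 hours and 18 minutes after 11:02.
First find the time 2 hours and 18 minutes after 11:02.
Total minutes: 11 x 60 + 2 + 2 x 60 + 18 = 800.
800 mod 720 = 80 minutes = 1:20.
Now compute the angle at 1:20:
Hour hand: 1 x 30 + 20 x 0.5 = 40 degrees
Minute hand: 20 x 6 = 120 degrees
Difference: |40 - 120| = 80 degrees
The angle is 80 degrees

Final answer: 80 degrees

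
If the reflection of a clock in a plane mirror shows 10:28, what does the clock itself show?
Reflection across the vertical (12-6) axis maps a hand at angle A degrees to (360 - A) degrees, which sends a reading of T minutes past 12:00 to (720 - T) minutes past 12:00.
Mirror reads 10:28 = 628 minutes past 12:00.
Actual time: (720 - 628) mod 720 = 92 minutes = 1:32.

Final answer: 1:32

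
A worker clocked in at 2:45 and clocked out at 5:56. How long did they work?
From 2:45 to 5:56:
(5 x 60 + 56) - (2 x 60 + 45) = 356 - 165 = 191 minutes
= 3 hours and 11 minutes

Final answer: 3 hours and 11 minutes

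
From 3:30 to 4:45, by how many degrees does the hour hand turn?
The hour hand moves 0.5 degrees per minute.
Time elapsed: 4:45 - 3:30 = 75 minutes
Angular displacement: 75 x 0.5 = 37.5 degrees

Final answer: 37.5 degrees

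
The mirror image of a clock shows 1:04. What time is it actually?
Reflection across the vertical (12-6) axis maps a hand at angle A degrees to (360 - A) degrees, which sends a reading of T minutes past 12:00 to (720 - T) minutes past 12:00.
Mirror reads 1:04 = 64 minutes past 12:00.
Actual time: (720 - 64) mod 720 = 656 minutes = 10:56.

Final answer: 10:56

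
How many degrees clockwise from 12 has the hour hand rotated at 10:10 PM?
The hour hand moves 30 degrees per hour and 0.5 degrees per minute.
At 10:10: (10) x 30 + 10 x 0.5 = 300 + 5 = 305 degrees

Final answer: 305 degrees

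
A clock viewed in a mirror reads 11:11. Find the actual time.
Reflection across the vertical (12-6) axis maps a hand at angle A degrees to (360 - A) degrees, which sends a reading of T minutes past 12:00 to (720 - T) minutes past 12:00.
Mirror reads 11:11 = 671 minutes past 12:00.
Actual time: (720 - 671) mod 720 = 49 minutes = 12:49.

Final answer: 12:49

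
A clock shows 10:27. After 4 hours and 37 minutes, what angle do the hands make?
First find the time 4 hours and 37 minutes after 10:27.
Total minutes: 10 x 60 + 27 + 4 x 60 + 37 = 904.
904 mod 720 = 184 minutes = 3:04.
Now compute the angle at 3:04:
Hour hand: 3 x 30 + 4 x 0.5 = 92 degrees
Minute hand: 4 x 6 = 24 degrees
Difference: |92 - 24| = 68 degrees
The angle is 68 degrees

Final answer: 68 degrees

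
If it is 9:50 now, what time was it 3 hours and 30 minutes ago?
Starting time: 9:50 = 590 total minutes past 12:00
Subtracting: 3 hours and 30 minutes = 210 minutes
590 - 210 = 380 minutes
= 6 hours and 20 minutes past 12:00 = 6:20

Final answer: 6:20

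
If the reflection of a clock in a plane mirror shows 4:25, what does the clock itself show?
Reflection across the vertical (12-6) axis maps a hand at angle A degrees to (360 - A) degrees, which sends a reading of T minutes past 12:00 to (720 - T) minutes past 12:00.
Mirror reads 4:25 = 265 minutes past 12:00.
Actual time: (720 - 265) mod 720 = 455 minutes = 7:35.

Final answer: 7:35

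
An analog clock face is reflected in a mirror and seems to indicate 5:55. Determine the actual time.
Reflection across the vertical (12-6) axis maps a hand at angle A degrees to (360 - A) degrees, which sends a reading of T minutes past 12:00 to (720 - T) minutes past 12:00.
Mirror reads 5:55 = 355 minutes past 12:00.
Actual time: (720 - 355) mod 720 = 365 minutes = 6:05.

Final answer: 6:05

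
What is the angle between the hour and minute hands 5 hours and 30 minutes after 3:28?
First find the time 5 hours and 30 minutes after 3:28.
Total minutes: 3 x 60 + 28 + 5 x 60 + 30 = 538.
538 mod 720 = 538 minutes = 8:58.
Now compute the angle at 8:58:
Hour hand: 8 x 30 + 58 x 0.5 = 269 degrees
Minute hand: 58 x 6 = 348 degrees
Difference: |269 - 348| = 79 degrees
The angle is 79 degrees

Final answer: 79 degrees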